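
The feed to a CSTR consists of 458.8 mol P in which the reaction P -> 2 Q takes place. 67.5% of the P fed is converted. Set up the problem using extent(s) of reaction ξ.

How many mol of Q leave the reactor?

619 mol

P reacted = 0.675 × 458.8 = 309.7 mol; ν_P = −1, so ξ = 309.7/1 = 309.7 mol.
Outlet amounts (n = n₀ + ν ξ):
  P: 458.8 − 1(309.7) = 149.1
  Q: 0 + 2(309.7) = 619.4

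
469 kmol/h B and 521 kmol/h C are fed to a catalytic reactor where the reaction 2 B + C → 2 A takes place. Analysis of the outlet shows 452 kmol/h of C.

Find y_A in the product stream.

For C: n = n₀ − 1ξ → 452 = 521 − 1ξ, giving ξ = 69 kmol/h.
Outlet amounts (n = n₀ + ν ξ):
  B: 469 − 2(69) = 331
  C: 521 − 1(69) = 452
  A: 0 + 2(69) = 138
Total out = 921 kmol/h; y_A = 138 / 921 = 0.1498.

0.15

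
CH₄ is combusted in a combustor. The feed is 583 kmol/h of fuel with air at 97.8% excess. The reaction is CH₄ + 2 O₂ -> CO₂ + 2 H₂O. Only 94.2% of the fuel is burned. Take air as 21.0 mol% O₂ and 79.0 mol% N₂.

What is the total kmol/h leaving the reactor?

11600 kmol/h

Stoichiometric O₂ = 2 × 583 = 1166 kmol/h; O₂ fed = 1166 × 1.978 = 2306 kmol/h.
N₂ fed = 2306 × 79/21 = 8676 kmol/h.
Fuel reacted = 0.942 × 583 → ξ = 549.2 kmol/h.
Outlet (n = n₀ + ν ξ):
  CH₄: 583 − 1(549.2) = 33.81
  O₂: 2306 − 2(549.2) = 1208
  N₂: 8676 (inert)
  CO₂: 0 + 1(549.2) = 549.2
  H₂O: 0 + 2(549.2) = 1098
Total out = 33.81 + 1208 + 8676 + 549.2 + 1098 = 11570 kmol/h.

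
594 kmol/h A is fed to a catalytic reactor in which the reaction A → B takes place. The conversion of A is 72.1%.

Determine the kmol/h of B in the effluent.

428 kmol/h

A reacted = 0.721 × 594 = 428.3 kmol/h; ν_A = −1, so ξ = 428.3/1 = 428.3 kmol/h.
Outlet amounts (n = n₀ + ν ξ):
  A: 594 − 1(428.3) = 165.7
  B: 0 + 1(428.3) = 428.3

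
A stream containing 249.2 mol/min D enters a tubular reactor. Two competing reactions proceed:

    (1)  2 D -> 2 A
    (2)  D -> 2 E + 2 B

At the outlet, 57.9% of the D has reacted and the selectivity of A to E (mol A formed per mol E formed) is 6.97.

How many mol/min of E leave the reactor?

19.3 mol/min

Conversion of D: D consumed = 0.579 × 249.2 = 144.3 mol/min = 2ξ₁ + 1ξ₂.
Selectivity: 2ξ₁ / (2ξ₂) = 6.97 → ξ₁ = 6.97 ξ₂.
Substitute: (2·6.97 + 1) ξ₂ = 144.3 → ξ₂ = 9.658 mol/min, ξ₁ = 67.31 mol/min.
Outlet amounts (n = n₀ + Σ ν·ξ):
  D: 249.2 − 2(67.31) − 1(9.658) = 104.9
  A: 0 + 2(67.31) = 134.6
  E: 0 + 2(9.658) = 19.32
  B: 0 + 2(9.658) = 19.32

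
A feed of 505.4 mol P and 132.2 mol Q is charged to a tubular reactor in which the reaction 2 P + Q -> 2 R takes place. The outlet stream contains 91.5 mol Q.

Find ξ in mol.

For Q: n = n₀ − 1ξ → 91.5 = 132.2 − 1ξ, giving ξ = 40.7 mol.
Outlet amounts (n = n₀ + ν ξ):
  P: 505.4 − 2(40.7) = 424
  Q: 132.2 − 1(40.7) = 91.5
  R: 0 + 2(40.7) = 81.4

ξ = 40.7 mol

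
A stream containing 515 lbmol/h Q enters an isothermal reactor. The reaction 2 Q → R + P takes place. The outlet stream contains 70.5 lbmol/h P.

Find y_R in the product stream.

0.137

For P: n = n₀ + 1ξ → 70.5 = 0 + 1ξ, giving ξ = 70.5 lbmol/h.
Outlet amounts (n = n₀ + ν ξ):
  Q: 515 − 2(70.5) = 374
  R: 0 + 1(70.5) = 70.5
  P: 0 + 1(70.5) = 70.5
Total out = 515 lbmol/h; y_R = 70.5 / 515 = 0.1369.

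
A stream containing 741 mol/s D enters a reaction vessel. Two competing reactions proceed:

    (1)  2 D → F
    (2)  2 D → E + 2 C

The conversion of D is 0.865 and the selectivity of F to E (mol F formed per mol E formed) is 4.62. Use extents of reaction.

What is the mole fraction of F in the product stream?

Conversion of D: D consumed = 0.865 × 741 = 641 mol/s = 2ξ₁ + 2ξ₂.
Selectivity: 1ξ₁ / (1ξ₂) = 4.62 → ξ₁ = 4.62 ξ₂.
Substitute: (2·4.62 + 2) ξ₂ = 641 → ξ₂ = 57.03 mol/s, ξ₁ = 263.5 mol/s.
Outlet amounts (n = n₀ + Σ ν·ξ):
  D: 741 − 2(263.5) − 2(57.03) = 100
  F: 0 + 1(263.5) = 263.5
  E: 0 + 1(57.03) = 57.03
  C: 0 + 2(57.03) = 114.1
Total out = 534.6 mol/s; y_F = 263.5 / 534.6 = 0.4928.

0.493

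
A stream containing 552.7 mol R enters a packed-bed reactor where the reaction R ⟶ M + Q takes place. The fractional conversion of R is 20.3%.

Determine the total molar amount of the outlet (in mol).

665 mol

R reacted = 0.203 × 552.7 = 112.2 mol; ν_R = −1, so ξ = 112.2/1 = 112.2 mol.
Outlet amounts (n = n₀ + ν ξ):
  R: 552.7 − 1(112.2) = 440.5
  M: 0 + 1(112.2) = 112.2
  Q: 0 + 1(112.2) = 112.2
Total out = 440.5 + 112.2 + 112.2 = 664.9 mol.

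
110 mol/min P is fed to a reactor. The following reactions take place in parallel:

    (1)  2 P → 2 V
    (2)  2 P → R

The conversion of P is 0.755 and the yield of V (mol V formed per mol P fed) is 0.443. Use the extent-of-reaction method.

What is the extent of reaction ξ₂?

Yield of V: 2ξ₁ / 110 = 0.443 → ξ₁ = 24.37 mol/min.
Conversion of P: 2ξ₁ + 2ξ₂ = 0.755 × 110 = 83.05 → ξ₂ = 17.16 mol/min.
Outlet amounts (n = n₀ + Σ ν·ξ):
  P: 110 − 2(24.37) − 2(17.16) = 26.95
  V: 0 + 2(24.37) = 48.73
  R: 0 + 1(17.16) = 17.16

ξ₂ = 17.2 mol/min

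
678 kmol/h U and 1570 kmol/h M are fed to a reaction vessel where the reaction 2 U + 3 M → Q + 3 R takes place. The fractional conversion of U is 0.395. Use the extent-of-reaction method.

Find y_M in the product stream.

0.553

U reacted = 0.395 × 678 = 267.8 kmol/h; ν_U = −2, so ξ = 267.8/2 = 133.9 kmol/h.
Outlet amounts (n = n₀ + ν ξ):
  U: 678 − 2(133.9) = 410.2
  M: 1570 − 3(133.9) = 1168
  Q: 0 + 1(133.9) = 133.9
  R: 0 + 3(133.9) = 401.7
Total out = 2114 kmol/h; y_M = 1168 / 2114 = 0.5526.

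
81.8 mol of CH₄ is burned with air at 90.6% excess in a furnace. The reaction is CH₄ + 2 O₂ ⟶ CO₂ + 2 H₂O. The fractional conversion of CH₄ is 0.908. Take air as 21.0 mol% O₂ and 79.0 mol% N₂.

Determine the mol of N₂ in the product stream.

1170 mol

Stoichiometric O₂ = 2 × 81.8 = 163.6 mol; O₂ fed = 163.6 × 1.906 = 311.8 mol.
N₂ fed = 311.8 × 79/21 = 1173 mol.
Fuel reacted = 0.908 × 81.8 → ξ = 74.27 mol.
Outlet (n = n₀ + ν ξ):
  CH₄: 81.8 − 1(74.27) = 7.526
  O₂: 311.8 − 2(74.27) = 163.3
  N₂: 1173 (inert)
  CO₂: 0 + 1(74.27) = 74.27
  H₂O: 0 + 2(74.27) = 148.5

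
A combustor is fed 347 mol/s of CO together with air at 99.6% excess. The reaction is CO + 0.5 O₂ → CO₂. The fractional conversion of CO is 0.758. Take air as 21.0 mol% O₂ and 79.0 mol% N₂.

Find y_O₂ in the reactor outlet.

Stoichiometric O₂ = 0.5 × 347 = 173.5 mol/s; O₂ fed = 173.5 × 1.996 = 346.3 mol/s.
N₂ fed = 346.3 × 79/21 = 1303 mol/s.
Fuel reacted = 0.758 × 347 → ξ = 263 mol/s.
Outlet (n = n₀ + ν ξ):
  CO: 347 − 1(263) = 83.97
  O₂: 346.3 − 0.5(263) = 214.8
  N₂: 1303 (inert)
  CO₂: 0 + 1(263) = 263
Total out = 1865 mol/s; y_O₂ = 214.8 / 1865 = 0.1152.

0.115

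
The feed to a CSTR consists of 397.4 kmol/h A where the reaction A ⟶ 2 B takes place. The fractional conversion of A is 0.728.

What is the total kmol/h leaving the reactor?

687 kmol/h

A reacted = 0.728 × 397.4 = 289.3 kmol/h; ν_A = −1, so ξ = 289.3/1 = 289.3 kmol/h.
Outlet amounts (n = n₀ + ν ξ):
  A: 397.4 − 1(289.3) = 108.1
  B: 0 + 2(289.3) = 578.6
Total out = 108.1 + 578.6 = 686.7 kmol/h.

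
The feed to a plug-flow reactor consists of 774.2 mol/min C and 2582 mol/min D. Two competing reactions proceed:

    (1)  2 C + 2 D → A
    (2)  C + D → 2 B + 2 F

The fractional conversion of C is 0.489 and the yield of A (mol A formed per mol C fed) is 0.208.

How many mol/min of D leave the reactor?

Yield of A: 1ξ₁ / 774.2 = 0.208 → ξ₁ = 161 mol/min.
Conversion of C: 2ξ₁ + 1ξ₂ = 0.489 × 774.2 = 378.6 → ξ₂ = 56.52 mol/min.
Outlet amounts (n = n₀ + Σ ν·ξ):
  C: 774.2 − 2(161) − 1(56.52) = 395.6
  D: 2582 − 2(161) − 1(56.52) = 2203
  A: 0 + 1(161) = 161
  B: 0 + 2(56.52) = 113
  F: 0 + 2(56.52) = 113

2200 mol/min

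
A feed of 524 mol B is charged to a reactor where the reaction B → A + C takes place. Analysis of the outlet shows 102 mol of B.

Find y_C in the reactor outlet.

For B: n = n₀ − 1ξ → 102 = 524 − 1ξ, giving ξ = 422 mol.
Outlet amounts (n = n₀ + ν ξ):
  B: 524 − 1(422) = 102
  A: 0 + 1(422) = 422
  C: 0 + 1(422) = 422
Total out = 946 mol; y_C = 422 / 946 = 0.4461.

0.446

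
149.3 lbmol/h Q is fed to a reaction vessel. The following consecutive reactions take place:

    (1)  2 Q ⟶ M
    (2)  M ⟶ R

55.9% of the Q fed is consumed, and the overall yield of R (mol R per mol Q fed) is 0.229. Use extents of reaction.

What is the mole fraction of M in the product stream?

Conversion of Q: Q consumed = 2ξ₁ = 0.559 × 149.3 → ξ₁ = 41.73 lbmol/h.
Yield of R: 1ξ₂ / 149.3 = 0.229 → ξ₂ = 34.19 lbmol/h.
Outlet amounts (n = n₀ + Σ ν·ξ):
  Q: 149.3 − 2(41.73) = 65.84
  M: 0 + 1(41.73) − 1(34.19) = 7.54
  R: 0 + 1(34.19) = 34.19
Total out = 107.6 lbmol/h; y_M = 7.54 / 107.6 = 0.07009.

0.0701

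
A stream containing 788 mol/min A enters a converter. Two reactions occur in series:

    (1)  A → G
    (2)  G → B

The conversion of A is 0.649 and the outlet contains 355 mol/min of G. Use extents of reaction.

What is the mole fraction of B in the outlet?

Conversion of A: A consumed = 1ξ₁ = 0.649 × 788 → ξ₁ = 511.4 mol/min.
G balance: n_G = 0 + 1ξ₁ − 1ξ₂ = 355 → ξ₂ = (1·511.4 − 355)/1 = 156.4 mol/min.
Outlet amounts (n = n₀ + Σ ν·ξ):
  A: 788 − 1(511.4) = 276.6
  G: 0 + 1(511.4) − 1(156.4) = 355
  B: 0 + 1(156.4) = 156.4
Total out = 788 mol/min; y_B = 156.4 / 788 = 0.1985.

0.198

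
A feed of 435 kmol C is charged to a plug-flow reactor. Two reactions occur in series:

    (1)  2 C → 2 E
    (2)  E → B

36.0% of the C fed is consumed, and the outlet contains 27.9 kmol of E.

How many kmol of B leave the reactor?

Conversion of C: C consumed = 2ξ₁ = 0.36 × 435 → ξ₁ = 78.3 kmol.
E balance: n_E = 0 + 2ξ₁ − 1ξ₂ = 27.9 → ξ₂ = (2·78.3 − 27.9)/1 = 128.7 kmol.
Outlet amounts (n = n₀ + Σ ν·ξ):
  C: 435 − 2(78.3) = 278.4
  E: 0 + 2(78.3) − 1(128.7) = 27.9
  B: 0 + 1(128.7) = 128.7

129 kmol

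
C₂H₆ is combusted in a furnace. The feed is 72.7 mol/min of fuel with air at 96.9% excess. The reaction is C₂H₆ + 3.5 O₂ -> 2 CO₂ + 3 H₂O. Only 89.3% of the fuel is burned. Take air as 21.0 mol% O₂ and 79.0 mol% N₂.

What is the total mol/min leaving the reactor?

2490 mol/min

Stoichiometric O₂ = 3.5 × 72.7 = 254.5 mol/min; O₂ fed = 254.5 × 1.969 = 501 mol/min.
N₂ fed = 501 × 79/21 = 1885 mol/min.
Fuel reacted = 0.893 × 72.7 → ξ = 64.92 mol/min.
Outlet (n = n₀ + ν ξ):
  C₂H₆: 72.7 − 1(64.92) = 7.779
  O₂: 501 − 3.5(64.92) = 273.8
  N₂: 1885 (inert)
  CO₂: 0 + 2(64.92) = 129.8
  H₂O: 0 + 3(64.92) = 194.8
Total out = 7.779 + 273.8 + 1885 + 129.8 + 194.8 = 2491 mol/min.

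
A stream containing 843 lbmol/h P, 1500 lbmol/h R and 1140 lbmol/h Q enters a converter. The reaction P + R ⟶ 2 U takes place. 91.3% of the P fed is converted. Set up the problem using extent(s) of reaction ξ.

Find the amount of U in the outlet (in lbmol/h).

1540 lbmol/h

P reacted = 0.913 × 843 = 769.7 lbmol/h; ν_P = −1, so ξ = 769.7/1 = 769.7 lbmol/h.
Outlet amounts (n = n₀ + ν ξ):
  P: 843 − 1(769.7) = 73.34
  R: 1500 − 1(769.7) = 730.3
  U: 0 + 2(769.7) = 1539
  Q: 1140 (inert)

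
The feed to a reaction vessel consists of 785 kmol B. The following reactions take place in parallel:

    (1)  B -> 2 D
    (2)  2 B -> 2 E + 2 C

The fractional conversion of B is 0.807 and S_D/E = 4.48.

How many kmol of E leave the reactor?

196 kmol

Conversion of B: B consumed = 0.807 × 785 = 633.5 kmol = 1ξ₁ + 2ξ₂.
Selectivity: 2ξ₁ / (2ξ₂) = 4.48 → ξ₁ = 4.48 ξ₂.
Substitute: (1·4.48 + 2) ξ₂ = 633.5 → ξ₂ = 97.76 kmol, ξ₁ = 438 kmol.
Outlet amounts (n = n₀ + Σ ν·ξ):
  B: 785 − 1(438) − 2(97.76) = 151.5
  D: 0 + 2(438) = 875.9
  E: 0 + 2(97.76) = 195.5
  C: 0 + 2(97.76) = 195.5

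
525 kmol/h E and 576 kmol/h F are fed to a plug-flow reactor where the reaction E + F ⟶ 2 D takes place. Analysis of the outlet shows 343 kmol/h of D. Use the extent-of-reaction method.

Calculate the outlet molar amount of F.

For D: n = n₀ + 2ξ → 343 = 0 + 2ξ, giving ξ = 171.5 kmol/h.
Outlet amounts (n = n₀ + ν ξ):
  E: 525 − 1(171.5) = 353.5
  F: 576 − 1(171.5) = 404.5
  D: 0 + 2(171.5) = 343

404 kmol/h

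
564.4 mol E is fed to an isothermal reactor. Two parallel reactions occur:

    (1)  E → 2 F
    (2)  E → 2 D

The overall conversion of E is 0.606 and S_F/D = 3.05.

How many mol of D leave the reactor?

169 mol

Conversion of E: E consumed = 0.606 × 564.4 = 342 mol = 1ξ₁ + 1ξ₂.
Selectivity: 2ξ₁ / (2ξ₂) = 3.05 → ξ₁ = 3.05 ξ₂.
Substitute: (1·3.05 + 1) ξ₂ = 342 → ξ₂ = 84.45 mol, ξ₁ = 257.6 mol.
Outlet amounts (n = n₀ + Σ ν·ξ):
  E: 564.4 − 1(257.6) − 1(84.45) = 222.4
  F: 0 + 2(257.6) = 515.2
  D: 0 + 2(84.45) = 168.9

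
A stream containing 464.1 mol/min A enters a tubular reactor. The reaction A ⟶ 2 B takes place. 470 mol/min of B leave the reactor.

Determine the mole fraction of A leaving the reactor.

0.328

For B: n = n₀ + 2ξ → 470 = 0 + 2ξ, giving ξ = 235 mol/min.
Outlet amounts (n = n₀ + ν ξ):
  A: 464.1 − 1(235) = 229.1
  B: 0 + 2(235) = 470
Total out = 699.1 mol/min; y_A = 229.1 / 699.1 = 0.3277.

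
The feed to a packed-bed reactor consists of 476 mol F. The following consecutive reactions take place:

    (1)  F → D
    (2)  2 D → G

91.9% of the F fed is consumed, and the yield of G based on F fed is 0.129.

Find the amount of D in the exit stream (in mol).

Conversion of F: F consumed = 1ξ₁ = 0.919 × 476 → ξ₁ = 437.4 mol.
Yield of G: 1ξ₂ / 476 = 0.129 → ξ₂ = 61.4 mol.
Outlet amounts (n = n₀ + Σ ν·ξ):
  F: 476 − 1(437.4) = 38.56
  D: 0 + 1(437.4) − 2(61.4) = 314.6
  G: 0 + 1(61.4) = 61.4

315 mol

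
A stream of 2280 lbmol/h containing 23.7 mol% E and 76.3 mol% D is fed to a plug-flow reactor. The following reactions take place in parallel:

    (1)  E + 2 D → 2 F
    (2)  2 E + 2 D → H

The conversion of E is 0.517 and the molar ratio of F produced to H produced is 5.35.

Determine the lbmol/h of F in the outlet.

320 lbmol/h

Conversion of E: E consumed = 0.517 × 540.4 = 279.4 lbmol/h = 1ξ₁ + 2ξ₂.
Selectivity: 2ξ₁ / (1ξ₂) = 5.35 → ξ₁ = 2.675 ξ₂.
Substitute: (1·2.675 + 2) ξ₂ = 279.4 → ξ₂ = 59.76 lbmol/h, ξ₁ = 159.9 lbmol/h.
Outlet amounts (n = n₀ + Σ ν·ξ):
  E: 540.4 − 1(159.9) − 2(59.76) = 261
  D: 1740 − 2(159.9) − 2(59.76) = 1300
  F: 0 + 2(159.9) = 319.7
  H: 0 + 1(59.76) = 59.76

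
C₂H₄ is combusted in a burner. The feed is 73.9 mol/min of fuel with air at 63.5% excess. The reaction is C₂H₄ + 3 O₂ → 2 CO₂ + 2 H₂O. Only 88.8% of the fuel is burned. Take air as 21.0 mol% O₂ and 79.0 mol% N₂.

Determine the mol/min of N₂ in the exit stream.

Stoichiometric O₂ = 3 × 73.9 = 221.7 mol/min; O₂ fed = 221.7 × 1.635 = 362.5 mol/min.
N₂ fed = 362.5 × 79/21 = 1364 mol/min.
Fuel reacted = 0.888 × 73.9 → ξ = 65.62 mol/min.
Outlet (n = n₀ + ν ξ):
  C₂H₄: 73.9 − 1(65.62) = 8.277
  O₂: 362.5 − 3(65.62) = 165.6
  N₂: 1364 (inert)
  CO₂: 0 + 2(65.62) = 131.2
  H₂O: 0 + 2(65.62) = 131.2

1360 mol/min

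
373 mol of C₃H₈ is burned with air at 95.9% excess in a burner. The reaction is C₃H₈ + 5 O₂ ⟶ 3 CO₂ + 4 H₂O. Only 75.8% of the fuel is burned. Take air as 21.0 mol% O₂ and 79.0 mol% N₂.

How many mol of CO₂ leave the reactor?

848 mol

Stoichiometric O₂ = 5 × 373 = 1865 mol; O₂ fed = 1865 × 1.959 = 3654 mol.
N₂ fed = 3654 × 79/21 = 13740 mol.
Fuel reacted = 0.758 × 373 → ξ = 282.7 mol.
Outlet (n = n₀ + ν ξ):
  C₃H₈: 373 − 1(282.7) = 90.27
  O₂: 3654 − 5(282.7) = 2240
  N₂: 13740 (inert)
  CO₂: 0 + 3(282.7) = 848.2
  H₂O: 0 + 4(282.7) = 1131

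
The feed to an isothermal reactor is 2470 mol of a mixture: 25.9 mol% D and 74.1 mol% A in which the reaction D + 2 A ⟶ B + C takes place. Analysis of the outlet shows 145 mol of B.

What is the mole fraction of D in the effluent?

For B: n = n₀ + 1ξ → 145 = 0 + 1ξ, giving ξ = 145 mol.
Outlet amounts (n = n₀ + ν ξ):
  D: 639.7 − 1(145) = 494.7
  A: 1830 − 2(145) = 1540
  B: 0 + 1(145) = 145
  C: 0 + 1(145) = 145
Total out = 2325 mol; y_D = 494.7 / 2325 = 0.2128.

0.213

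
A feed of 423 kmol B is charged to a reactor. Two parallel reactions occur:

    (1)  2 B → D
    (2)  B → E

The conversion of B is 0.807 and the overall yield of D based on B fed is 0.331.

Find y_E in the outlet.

Yield of D: 1ξ₁ / 423 = 0.331 → ξ₁ = 140 kmol.
Conversion of B: 2ξ₁ + 1ξ₂ = 0.807 × 423 = 341.4 → ξ₂ = 61.34 kmol.
Outlet amounts (n = n₀ + Σ ν·ξ):
  B: 423 − 2(140) − 1(61.34) = 81.64
  D: 0 + 1(140) = 140
  E: 0 + 1(61.34) = 61.34
Total out = 283 kmol; y_E = 61.34 / 283 = 0.2167.

0.217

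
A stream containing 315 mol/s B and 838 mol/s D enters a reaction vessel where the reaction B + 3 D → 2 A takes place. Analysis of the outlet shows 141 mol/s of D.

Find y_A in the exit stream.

For D: n = n₀ − 3ξ → 141 = 838 − 3ξ, giving ξ = 232.3 mol/s.
Outlet amounts (n = n₀ + ν ξ):
  B: 315 − 1(232.3) = 82.67
  D: 838 − 3(232.3) = 141
  A: 0 + 2(232.3) = 464.7
Total out = 688.3 mol/s; y_A = 464.7 / 688.3 = 0.6751.

0.675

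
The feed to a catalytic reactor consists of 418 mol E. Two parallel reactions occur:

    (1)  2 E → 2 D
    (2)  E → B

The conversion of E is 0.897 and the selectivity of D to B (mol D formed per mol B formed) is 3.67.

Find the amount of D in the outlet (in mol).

295 mol

Conversion of E: E consumed = 0.897 × 418 = 374.9 mol = 2ξ₁ + 1ξ₂.
Selectivity: 2ξ₁ / (1ξ₂) = 3.67 → ξ₁ = 1.835 ξ₂.
Substitute: (2·1.835 + 1) ξ₂ = 374.9 → ξ₂ = 80.29 mol, ξ₁ = 147.3 mol.
Outlet amounts (n = n₀ + Σ ν·ξ):
  E: 418 − 2(147.3) − 1(80.29) = 43.05
  D: 0 + 2(147.3) = 294.7
  B: 0 + 1(80.29) = 80.29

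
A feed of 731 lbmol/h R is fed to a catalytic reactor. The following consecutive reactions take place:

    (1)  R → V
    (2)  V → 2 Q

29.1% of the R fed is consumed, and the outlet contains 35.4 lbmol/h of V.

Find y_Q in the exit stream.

Conversion of R: R consumed = 1ξ₁ = 0.291 × 731 → ξ₁ = 212.7 lbmol/h.
V balance: n_V = 0 + 1ξ₁ − 1ξ₂ = 35.4 → ξ₂ = (1·212.7 − 35.4)/1 = 177.3 lbmol/h.
Outlet amounts (n = n₀ + Σ ν·ξ):
  R: 731 − 1(212.7) = 518.3
  V: 0 + 1(212.7) − 1(177.3) = 35.4
  Q: 0 + 2(177.3) = 354.6
Total out = 908.3 lbmol/h; y_Q = 354.6 / 908.3 = 0.3904.

0.39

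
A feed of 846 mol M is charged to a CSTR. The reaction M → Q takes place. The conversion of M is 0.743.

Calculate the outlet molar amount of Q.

M reacted = 0.743 × 846 = 628.6 mol; ν_M = −1, so ξ = 628.6/1 = 628.6 mol.
Outlet amounts (n = n₀ + ν ξ):
  M: 846 − 1(628.6) = 217.4
  Q: 0 + 1(628.6) = 628.6

629 mol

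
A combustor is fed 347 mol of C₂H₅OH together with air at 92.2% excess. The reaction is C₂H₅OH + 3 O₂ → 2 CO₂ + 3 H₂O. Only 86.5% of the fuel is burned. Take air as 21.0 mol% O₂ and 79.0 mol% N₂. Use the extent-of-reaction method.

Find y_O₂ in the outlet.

0.108

Stoichiometric O₂ = 3 × 347 = 1041 mol; O₂ fed = 1041 × 1.922 = 2001 mol.
N₂ fed = 2001 × 79/21 = 7527 mol.
Fuel reacted = 0.865 × 347 → ξ = 300.2 mol.
Outlet (n = n₀ + ν ξ):
  C₂H₅OH: 347 − 1(300.2) = 46.85
  O₂: 2001 − 3(300.2) = 1100
  N₂: 7527 (inert)
  CO₂: 0 + 2(300.2) = 600.3
  H₂O: 0 + 3(300.2) = 900.5
Total out = 10170 mol; y_O₂ = 1100 / 10170 = 0.1081.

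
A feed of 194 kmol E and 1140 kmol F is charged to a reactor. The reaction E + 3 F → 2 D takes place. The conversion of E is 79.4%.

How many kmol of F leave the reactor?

678 kmol

E reacted = 0.794 × 194 = 154 kmol; ν_E = −1, so ξ = 154/1 = 154 kmol.
Outlet amounts (n = n₀ + ν ξ):
  E: 194 − 1(154) = 39.96
  F: 1140 − 3(154) = 677.9
  D: 0 + 2(154) = 308.1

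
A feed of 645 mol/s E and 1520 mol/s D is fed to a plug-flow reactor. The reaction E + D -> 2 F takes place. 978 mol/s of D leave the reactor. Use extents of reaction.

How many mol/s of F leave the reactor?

1080 mol/s

For D: n = n₀ − 1ξ → 978 = 1520 − 1ξ, giving ξ = 542 mol/s.
Outlet amounts (n = n₀ + ν ξ):
  E: 645 − 1(542) = 103
  D: 1520 − 1(542) = 978
  F: 0 + 2(542) = 1084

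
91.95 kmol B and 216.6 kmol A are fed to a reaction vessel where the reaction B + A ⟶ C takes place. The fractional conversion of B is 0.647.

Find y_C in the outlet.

0.239

B reacted = 0.647 × 91.95 = 59.49 kmol; ν_B = −1, so ξ = 59.49/1 = 59.49 kmol.
Outlet amounts (n = n₀ + ν ξ):
  B: 91.95 − 1(59.49) = 32.46
  A: 216.6 − 1(59.49) = 157.1
  C: 0 + 1(59.49) = 59.49
Total out = 249.1 kmol; y_C = 59.49 / 249.1 = 0.2389.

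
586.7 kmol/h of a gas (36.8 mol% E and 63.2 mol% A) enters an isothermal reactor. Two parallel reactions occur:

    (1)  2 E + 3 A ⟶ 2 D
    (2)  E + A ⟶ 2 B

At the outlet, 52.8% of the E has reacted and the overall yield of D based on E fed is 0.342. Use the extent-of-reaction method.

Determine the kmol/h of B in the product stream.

Yield of D: 2ξ₁ / 215.9 = 0.342 → ξ₁ = 36.92 kmol/h.
Conversion of E: 2ξ₁ + 1ξ₂ = 0.528 × 215.9 = 114 → ξ₂ = 40.16 kmol/h.
Outlet amounts (n = n₀ + Σ ν·ξ):
  E: 215.9 − 2(36.92) − 1(40.16) = 101.9
  A: 370.8 − 3(36.92) − 1(40.16) = 219.9
  D: 0 + 2(36.92) = 73.84
  B: 0 + 2(40.16) = 80.32

80.3 kmol/h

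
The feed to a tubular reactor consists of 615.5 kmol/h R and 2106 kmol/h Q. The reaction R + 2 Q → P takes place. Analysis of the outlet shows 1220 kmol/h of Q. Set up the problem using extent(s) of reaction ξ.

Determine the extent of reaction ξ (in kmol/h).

For Q: n = n₀ − 2ξ → 1220 = 2106 − 2ξ, giving ξ = 443 kmol/h.
Outlet amounts (n = n₀ + ν ξ):
  R: 615.5 − 1(443) = 172.5
  Q: 2106 − 2(443) = 1220
  P: 0 + 1(443) = 443

ξ = 443 kmol/h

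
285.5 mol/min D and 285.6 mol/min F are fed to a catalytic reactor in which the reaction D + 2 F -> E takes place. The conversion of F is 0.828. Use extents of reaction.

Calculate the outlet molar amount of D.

F reacted = 0.828 × 285.6 = 236.5 mol/min; ν_F = −2, so ξ = 236.5/2 = 118.2 mol/min.
Outlet amounts (n = n₀ + ν ξ):
  D: 285.5 − 1(118.2) = 167.3
  F: 285.6 − 2(118.2) = 49.12
  E: 0 + 1(118.2) = 118.2

167 mol/min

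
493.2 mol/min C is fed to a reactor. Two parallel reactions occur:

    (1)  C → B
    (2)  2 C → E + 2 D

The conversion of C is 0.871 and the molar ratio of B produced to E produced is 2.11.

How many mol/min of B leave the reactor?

Conversion of C: C consumed = 0.871 × 493.2 = 429.6 mol/min = 1ξ₁ + 2ξ₂.
Selectivity: 1ξ₁ / (1ξ₂) = 2.11 → ξ₁ = 2.11 ξ₂.
Substitute: (1·2.11 + 2) ξ₂ = 429.6 → ξ₂ = 104.5 mol/min, ξ₁ = 220.5 mol/min.
Outlet amounts (n = n₀ + Σ ν·ξ):
  C: 493.2 − 1(220.5) − 2(104.5) = 63.62
  B: 0 + 1(220.5) = 220.5
  E: 0 + 1(104.5) = 104.5
  D: 0 + 2(104.5) = 209

221 mol/min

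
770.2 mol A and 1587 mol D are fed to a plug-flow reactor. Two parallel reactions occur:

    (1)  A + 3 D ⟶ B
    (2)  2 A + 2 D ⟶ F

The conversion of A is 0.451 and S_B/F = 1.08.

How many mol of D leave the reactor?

Conversion of A: A consumed = 0.451 × 770.2 = 347.4 mol = 1ξ₁ + 2ξ₂.
Selectivity: 1ξ₁ / (1ξ₂) = 1.08 → ξ₁ = 1.08 ξ₂.
Substitute: (1·1.08 + 2) ξ₂ = 347.4 → ξ₂ = 112.8 mol, ξ₁ = 121.8 mol.
Outlet amounts (n = n₀ + Σ ν·ξ):
  A: 770.2 − 1(121.8) − 2(112.8) = 422.8
  D: 1587 − 3(121.8) − 2(112.8) = 996
  B: 0 + 1(121.8) = 121.8
  F: 0 + 1(112.8) = 112.8

996 mol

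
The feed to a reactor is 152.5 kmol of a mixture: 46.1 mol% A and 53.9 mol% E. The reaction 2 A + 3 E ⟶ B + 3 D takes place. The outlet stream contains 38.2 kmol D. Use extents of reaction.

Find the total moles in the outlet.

140 kmol

For D: n = n₀ + 3ξ → 38.2 = 0 + 3ξ, giving ξ = 12.73 kmol.
Outlet amounts (n = n₀ + ν ξ):
  A: 70.3 − 2(12.73) = 44.84
  E: 82.2 − 3(12.73) = 44
  B: 0 + 1(12.73) = 12.73
  D: 0 + 3(12.73) = 38.2
Total out = 44.84 + 44 + 12.73 + 38.2 = 139.8 kmol.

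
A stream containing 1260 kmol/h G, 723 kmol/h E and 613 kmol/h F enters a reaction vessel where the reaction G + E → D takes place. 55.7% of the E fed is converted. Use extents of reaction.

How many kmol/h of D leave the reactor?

E reacted = 0.557 × 723 = 402.7 kmol/h; ν_E = −1, so ξ = 402.7/1 = 402.7 kmol/h.
Outlet amounts (n = n₀ + ν ξ):
  G: 1260 − 1(402.7) = 857.3
  E: 723 − 1(402.7) = 320.3
  D: 0 + 1(402.7) = 402.7
  F: 613 (inert)

403 kmol/h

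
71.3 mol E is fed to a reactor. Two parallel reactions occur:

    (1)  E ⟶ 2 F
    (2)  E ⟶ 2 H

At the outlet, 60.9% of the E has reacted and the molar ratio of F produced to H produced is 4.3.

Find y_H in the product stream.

0.143

Conversion of E: E consumed = 0.609 × 71.3 = 43.42 mol = 1ξ₁ + 1ξ₂.
Selectivity: 2ξ₁ / (2ξ₂) = 4.3 → ξ₁ = 4.3 ξ₂.
Substitute: (1·4.3 + 1) ξ₂ = 43.42 → ξ₂ = 8.193 mol, ξ₁ = 35.23 mol.
Outlet amounts (n = n₀ + Σ ν·ξ):
  E: 71.3 − 1(35.23) − 1(8.193) = 27.88
  F: 0 + 2(35.23) = 70.46
  H: 0 + 2(8.193) = 16.39
Total out = 114.7 mol; y_H = 16.39 / 114.7 = 0.1428.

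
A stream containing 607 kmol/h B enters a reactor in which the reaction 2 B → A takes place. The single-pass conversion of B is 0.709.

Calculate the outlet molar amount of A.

B reacted = 0.709 × 607 = 430.4 kmol/h; ν_B = −2, so ξ = 430.4/2 = 215.2 kmol/h.
Outlet amounts (n = n₀ + ν ξ):
  B: 607 − 2(215.2) = 176.6
  A: 0 + 1(215.2) = 215.2

215 kmol/h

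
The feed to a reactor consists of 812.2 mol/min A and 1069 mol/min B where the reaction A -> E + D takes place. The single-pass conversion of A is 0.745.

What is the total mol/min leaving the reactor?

2490 mol/min

A reacted = 0.745 × 812.2 = 605.1 mol/min; ν_A = −1, so ξ = 605.1/1 = 605.1 mol/min.
Outlet amounts (n = n₀ + ν ξ):
  A: 812.2 − 1(605.1) = 207.1
  E: 0 + 1(605.1) = 605.1
  D: 0 + 1(605.1) = 605.1
  B: 1069 (inert)
Total out = 207.1 + 605.1 + 605.1 + 1069 = 2486 mol/min.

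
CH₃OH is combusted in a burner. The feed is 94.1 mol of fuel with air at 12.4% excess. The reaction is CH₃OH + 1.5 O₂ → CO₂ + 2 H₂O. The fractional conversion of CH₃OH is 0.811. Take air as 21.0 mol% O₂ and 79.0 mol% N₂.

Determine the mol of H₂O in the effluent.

Stoichiometric O₂ = 1.5 × 94.1 = 141.1 mol; O₂ fed = 141.1 × 1.124 = 158.7 mol.
N₂ fed = 158.7 × 79/21 = 596.8 mol.
Fuel reacted = 0.811 × 94.1 → ξ = 76.32 mol.
Outlet (n = n₀ + ν ξ):
  CH₃OH: 94.1 − 1(76.32) = 17.78
  O₂: 158.7 − 1.5(76.32) = 44.18
  N₂: 596.8 (inert)
  CO₂: 0 + 1(76.32) = 76.32
  H₂O: 0 + 2(76.32) = 152.6

153 mol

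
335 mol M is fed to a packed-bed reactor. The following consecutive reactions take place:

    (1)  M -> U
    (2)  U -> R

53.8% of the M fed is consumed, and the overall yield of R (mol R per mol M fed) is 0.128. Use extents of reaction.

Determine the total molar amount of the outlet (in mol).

335 mol

Conversion of M: M consumed = 1ξ₁ = 0.538 × 335 → ξ₁ = 180.2 mol.
Yield of R: 1ξ₂ / 335 = 0.128 → ξ₂ = 42.88 mol.
Outlet amounts (n = n₀ + Σ ν·ξ):
  M: 335 − 1(180.2) = 154.8
  U: 0 + 1(180.2) − 1(42.88) = 137.4
  R: 0 + 1(42.88) = 42.88
Total out = 154.8 + 137.4 + 42.88 = 335 mol.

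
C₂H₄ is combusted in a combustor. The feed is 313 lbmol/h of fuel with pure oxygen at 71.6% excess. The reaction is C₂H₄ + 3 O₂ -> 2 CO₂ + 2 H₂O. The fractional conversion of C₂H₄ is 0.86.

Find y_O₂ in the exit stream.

0.418

Stoichiometric O₂ = 3 × 313 = 939 lbmol/h; O₂ fed = 939 × 1.716 = 1611 lbmol/h.
Fuel reacted = 0.86 × 313 → ξ = 269.2 lbmol/h.
Outlet (n = n₀ + ν ξ):
  C₂H₄: 313 − 1(269.2) = 43.82
  O₂: 1611 − 3(269.2) = 803.8
  CO₂: 0 + 2(269.2) = 538.4
  H₂O: 0 + 2(269.2) = 538.4
Total out = 1924 lbmol/h; y_O₂ = 803.8 / 1924 = 0.4177.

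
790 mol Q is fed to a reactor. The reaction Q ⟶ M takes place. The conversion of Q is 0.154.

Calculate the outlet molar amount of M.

122 mol

Q reacted = 0.154 × 790 = 121.7 mol; ν_Q = −1, so ξ = 121.7/1 = 121.7 mol.
Outlet amounts (n = n₀ + ν ξ):
  Q: 790 − 1(121.7) = 668.3
  M: 0 + 1(121.7) = 121.7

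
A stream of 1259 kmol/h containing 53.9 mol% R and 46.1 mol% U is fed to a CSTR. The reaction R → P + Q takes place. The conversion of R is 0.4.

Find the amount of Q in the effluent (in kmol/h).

271 kmol/h

R reacted = 0.4 × 678.6 = 271.4 kmol/h; ν_R = −1, so ξ = 271.4/1 = 271.4 kmol/h.
Outlet amounts (n = n₀ + ν ξ):
  R: 678.6 − 1(271.4) = 407.2
  P: 0 + 1(271.4) = 271.4
  Q: 0 + 1(271.4) = 271.4
  U: 580.4 (inert)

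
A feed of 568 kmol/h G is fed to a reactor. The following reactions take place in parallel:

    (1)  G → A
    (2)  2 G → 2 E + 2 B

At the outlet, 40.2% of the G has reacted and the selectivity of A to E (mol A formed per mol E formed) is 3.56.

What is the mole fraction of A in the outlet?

0.288

Conversion of G: G consumed = 0.402 × 568 = 228.3 kmol/h = 1ξ₁ + 2ξ₂.
Selectivity: 1ξ₁ / (2ξ₂) = 3.56 → ξ₁ = 7.12 ξ₂.
Substitute: (1·7.12 + 2) ξ₂ = 228.3 → ξ₂ = 25.04 kmol/h, ξ₁ = 178.3 kmol/h.
Outlet amounts (n = n₀ + Σ ν·ξ):
  G: 568 − 1(178.3) − 2(25.04) = 339.7
  A: 0 + 1(178.3) = 178.3
  E: 0 + 2(25.04) = 50.07
  B: 0 + 2(25.04) = 50.07
Total out = 618.1 kmol/h; y_A = 178.3 / 618.1 = 0.2884.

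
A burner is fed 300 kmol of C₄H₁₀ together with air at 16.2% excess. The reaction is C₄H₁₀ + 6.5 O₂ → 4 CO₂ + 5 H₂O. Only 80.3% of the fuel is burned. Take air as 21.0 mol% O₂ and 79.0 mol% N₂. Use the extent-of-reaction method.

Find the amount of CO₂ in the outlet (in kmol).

Stoichiometric O₂ = 6.5 × 300 = 1950 kmol; O₂ fed = 1950 × 1.162 = 2266 kmol.
N₂ fed = 2266 × 79/21 = 8524 kmol.
Fuel reacted = 0.803 × 300 → ξ = 240.9 kmol.
Outlet (n = n₀ + ν ξ):
  C₄H₁₀: 300 − 1(240.9) = 59.1
  O₂: 2266 − 6.5(240.9) = 700
  N₂: 8524 (inert)
  CO₂: 0 + 4(240.9) = 963.6
  H₂O: 0 + 5(240.9) = 1204

964 kmol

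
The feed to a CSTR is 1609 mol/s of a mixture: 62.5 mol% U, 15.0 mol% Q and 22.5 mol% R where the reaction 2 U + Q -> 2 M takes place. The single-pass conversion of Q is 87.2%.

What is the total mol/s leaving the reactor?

Q reacted = 0.872 × 241.3 = 210.5 mol/s; ν_Q = −1, so ξ = 210.5/1 = 210.5 mol/s.
Outlet amounts (n = n₀ + ν ξ):
  U: 1006 − 2(210.5) = 584.7
  Q: 241.3 − 1(210.5) = 30.89
  M: 0 + 2(210.5) = 420.9
  R: 362 (inert)
Total out = 584.7 + 30.89 + 420.9 + 362 = 1399 mol/s.

1400 mol/s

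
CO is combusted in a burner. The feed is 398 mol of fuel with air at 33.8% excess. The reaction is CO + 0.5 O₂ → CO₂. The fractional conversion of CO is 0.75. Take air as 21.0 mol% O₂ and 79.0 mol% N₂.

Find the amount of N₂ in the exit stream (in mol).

1000 mol

Stoichiometric O₂ = 0.5 × 398 = 199 mol; O₂ fed = 199 × 1.338 = 266.3 mol.
N₂ fed = 266.3 × 79/21 = 1002 mol.
Fuel reacted = 0.75 × 398 → ξ = 298.5 mol.
Outlet (n = n₀ + ν ξ):
  CO: 398 − 1(298.5) = 99.5
  O₂: 266.3 − 0.5(298.5) = 117
  N₂: 1002 (inert)
  CO₂: 0 + 1(298.5) = 298.5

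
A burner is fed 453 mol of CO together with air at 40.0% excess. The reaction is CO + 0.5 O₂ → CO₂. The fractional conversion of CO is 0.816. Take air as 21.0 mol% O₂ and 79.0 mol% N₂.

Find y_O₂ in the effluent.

0.0744

Stoichiometric O₂ = 0.5 × 453 = 226.5 mol; O₂ fed = 226.5 × 1.400 = 317.1 mol.
N₂ fed = 317.1 × 79/21 = 1193 mol.
Fuel reacted = 0.816 × 453 → ξ = 369.6 mol.
Outlet (n = n₀ + ν ξ):
  CO: 453 − 1(369.6) = 83.35
  O₂: 317.1 − 0.5(369.6) = 132.3
  N₂: 1193 (inert)
  CO₂: 0 + 1(369.6) = 369.6
Total out = 1778 mol; y_O₂ = 132.3 / 1778 = 0.07439.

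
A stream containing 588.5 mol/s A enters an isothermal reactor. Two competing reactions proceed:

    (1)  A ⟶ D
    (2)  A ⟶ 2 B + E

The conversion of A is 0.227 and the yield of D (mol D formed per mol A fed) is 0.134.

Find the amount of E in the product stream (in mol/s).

Yield of D: 1ξ₁ / 588.5 = 0.134 → ξ₁ = 78.86 mol/s.
Conversion of A: 1ξ₁ + 1ξ₂ = 0.227 × 588.5 = 133.6 → ξ₂ = 54.73 mol/s.
Outlet amounts (n = n₀ + Σ ν·ξ):
  A: 588.5 − 1(78.86) − 1(54.73) = 454.9
  D: 0 + 1(78.86) = 78.86
  B: 0 + 2(54.73) = 109.5
  E: 0 + 1(54.73) = 54.73

54.7 mol/s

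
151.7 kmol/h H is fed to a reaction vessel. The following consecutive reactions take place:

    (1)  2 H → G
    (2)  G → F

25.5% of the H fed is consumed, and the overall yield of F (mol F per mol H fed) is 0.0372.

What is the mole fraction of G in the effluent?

0.103

Conversion of H: H consumed = 2ξ₁ = 0.255 × 151.7 → ξ₁ = 19.34 kmol/h.
Yield of F: 1ξ₂ / 151.7 = 0.0372 → ξ₂ = 5.643 kmol/h.
Outlet amounts (n = n₀ + Σ ν·ξ):
  H: 151.7 − 2(19.34) = 113
  G: 0 + 1(19.34) − 1(5.643) = 13.7
  F: 0 + 1(5.643) = 5.643
Total out = 132.4 kmol/h; y_G = 13.7 / 132.4 = 0.1035.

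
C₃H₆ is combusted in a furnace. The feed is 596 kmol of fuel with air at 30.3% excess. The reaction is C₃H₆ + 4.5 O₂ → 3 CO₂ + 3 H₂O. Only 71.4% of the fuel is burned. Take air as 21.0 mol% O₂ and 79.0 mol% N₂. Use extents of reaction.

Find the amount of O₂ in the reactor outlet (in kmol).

1580 kmol

Stoichiometric O₂ = 4.5 × 596 = 2682 kmol; O₂ fed = 2682 × 1.303 = 3495 kmol.
N₂ fed = 3495 × 79/21 = 13150 kmol.
Fuel reacted = 0.714 × 596 → ξ = 425.5 kmol.
Outlet (n = n₀ + ν ξ):
  C₃H₆: 596 − 1(425.5) = 170.5
  O₂: 3495 − 4.5(425.5) = 1580
  N₂: 13150 (inert)
  CO₂: 0 + 3(425.5) = 1277
  H₂O: 0 + 3(425.5) = 1277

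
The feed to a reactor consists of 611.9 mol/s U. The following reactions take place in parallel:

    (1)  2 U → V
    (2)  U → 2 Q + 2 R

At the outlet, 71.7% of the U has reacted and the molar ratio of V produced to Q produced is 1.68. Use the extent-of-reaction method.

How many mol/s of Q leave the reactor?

114 mol/s

Conversion of U: U consumed = 0.717 × 611.9 = 438.7 mol/s = 2ξ₁ + 1ξ₂.
Selectivity: 1ξ₁ / (2ξ₂) = 1.68 → ξ₁ = 3.36 ξ₂.
Substitute: (2·3.36 + 1) ξ₂ = 438.7 → ξ₂ = 56.83 mol/s, ξ₁ = 191 mol/s.
Outlet amounts (n = n₀ + Σ ν·ξ):
  U: 611.9 − 2(191) − 1(56.83) = 173.2
  V: 0 + 1(191) = 191
  Q: 0 + 2(56.83) = 113.7
  R: 0 + 2(56.83) = 113.7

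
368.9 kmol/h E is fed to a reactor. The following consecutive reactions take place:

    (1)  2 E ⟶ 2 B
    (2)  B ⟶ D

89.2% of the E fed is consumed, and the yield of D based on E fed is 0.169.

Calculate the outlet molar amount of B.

267 kmol/h

Conversion of E: E consumed = 2ξ₁ = 0.892 × 368.9 → ξ₁ = 164.5 kmol/h.
Yield of D: 1ξ₂ / 368.9 = 0.169 → ξ₂ = 62.34 kmol/h.
Outlet amounts (n = n₀ + Σ ν·ξ):
  E: 368.9 − 2(164.5) = 39.84
  B: 0 + 2(164.5) − 1(62.34) = 266.7
  D: 0 + 1(62.34) = 62.34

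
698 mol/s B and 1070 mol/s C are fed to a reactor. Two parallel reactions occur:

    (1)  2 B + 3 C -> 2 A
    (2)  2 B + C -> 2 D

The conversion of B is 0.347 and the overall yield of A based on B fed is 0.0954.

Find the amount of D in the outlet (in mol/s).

Yield of A: 2ξ₁ / 698 = 0.0954 → ξ₁ = 33.29 mol/s.
Conversion of B: 2ξ₁ + 2ξ₂ = 0.347 × 698 = 242.2 → ξ₂ = 87.81 mol/s.
Outlet amounts (n = n₀ + Σ ν·ξ):
  B: 698 − 2(33.29) − 2(87.81) = 455.8
  C: 1070 − 3(33.29) − 1(87.81) = 882.3
  A: 0 + 2(33.29) = 66.59
  D: 0 + 2(87.81) = 175.6

176 mol/s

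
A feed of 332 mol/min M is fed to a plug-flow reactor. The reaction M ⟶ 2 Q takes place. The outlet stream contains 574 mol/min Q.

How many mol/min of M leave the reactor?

For Q: n = n₀ + 2ξ → 574 = 0 + 2ξ, giving ξ = 287 mol/min.
Outlet amounts (n = n₀ + ν ξ):
  M: 332 − 1(287) = 45
  Q: 0 + 2(287) = 574

45 mol/min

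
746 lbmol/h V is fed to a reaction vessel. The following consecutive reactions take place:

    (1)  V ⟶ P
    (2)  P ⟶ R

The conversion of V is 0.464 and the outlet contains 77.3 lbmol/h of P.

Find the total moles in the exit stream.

Conversion of V: V consumed = 1ξ₁ = 0.464 × 746 → ξ₁ = 346.1 lbmol/h.
P balance: n_P = 0 + 1ξ₁ − 1ξ₂ = 77.3 → ξ₂ = (1·346.1 − 77.3)/1 = 268.8 lbmol/h.
Outlet amounts (n = n₀ + Σ ν·ξ):
  V: 746 − 1(346.1) = 399.9
  P: 0 + 1(346.1) − 1(268.8) = 77.3
  R: 0 + 1(268.8) = 268.8
Total out = 399.9 + 77.3 + 268.8 = 746 lbmol/h.

746 lbmol/h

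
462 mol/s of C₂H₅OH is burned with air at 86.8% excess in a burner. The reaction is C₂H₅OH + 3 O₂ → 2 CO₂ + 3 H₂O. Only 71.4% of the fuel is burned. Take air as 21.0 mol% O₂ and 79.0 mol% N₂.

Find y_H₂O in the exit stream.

Stoichiometric O₂ = 3 × 462 = 1386 mol/s; O₂ fed = 1386 × 1.868 = 2589 mol/s.
N₂ fed = 2589 × 79/21 = 9740 mol/s.
Fuel reacted = 0.714 × 462 → ξ = 329.9 mol/s.
Outlet (n = n₀ + ν ξ):
  C₂H₅OH: 462 − 1(329.9) = 132.1
  O₂: 2589 − 3(329.9) = 1599
  N₂: 9740 (inert)
  CO₂: 0 + 2(329.9) = 659.7
  H₂O: 0 + 3(329.9) = 989.6
Total out = 13120 mol/s; y_H₂O = 989.6 / 13120 = 0.07542.

0.0754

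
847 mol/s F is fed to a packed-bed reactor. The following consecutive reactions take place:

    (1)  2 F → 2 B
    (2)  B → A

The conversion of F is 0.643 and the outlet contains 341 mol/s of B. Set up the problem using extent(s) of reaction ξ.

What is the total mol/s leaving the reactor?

Conversion of F: F consumed = 2ξ₁ = 0.643 × 847 → ξ₁ = 272.3 mol/s.
B balance: n_B = 0 + 2ξ₁ − 1ξ₂ = 341 → ξ₂ = (2·272.3 − 341)/1 = 203.6 mol/s.
Outlet amounts (n = n₀ + Σ ν·ξ):
  F: 847 − 2(272.3) = 302.4
  B: 0 + 2(272.3) − 1(203.6) = 341
  A: 0 + 1(203.6) = 203.6
Total out = 302.4 + 341 + 203.6 = 847 mol/s.

847 mol/s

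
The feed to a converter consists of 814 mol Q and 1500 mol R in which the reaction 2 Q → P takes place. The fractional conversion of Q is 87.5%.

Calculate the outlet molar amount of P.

356 mol

Q reacted = 0.875 × 814 = 712.2 mol; ν_Q = −2, so ξ = 712.2/2 = 356.1 mol.
Outlet amounts (n = n₀ + ν ξ):
  Q: 814 − 2(356.1) = 101.8
  P: 0 + 1(356.1) = 356.1
  R: 1500 (inert)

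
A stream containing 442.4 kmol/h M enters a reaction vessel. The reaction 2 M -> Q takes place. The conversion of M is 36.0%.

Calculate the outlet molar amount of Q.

79.6 kmol/h

M reacted = 0.36 × 442.4 = 159.3 kmol/h; ν_M = −2, so ξ = 159.3/2 = 79.63 kmol/h.
Outlet amounts (n = n₀ + ν ξ):
  M: 442.4 − 2(79.63) = 283.1
  Q: 0 + 1(79.63) = 79.63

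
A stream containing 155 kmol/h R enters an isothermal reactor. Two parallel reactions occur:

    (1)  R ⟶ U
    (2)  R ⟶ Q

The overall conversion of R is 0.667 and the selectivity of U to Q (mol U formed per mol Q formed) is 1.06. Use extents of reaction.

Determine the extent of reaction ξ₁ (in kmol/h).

Conversion of R: R consumed = 0.667 × 155 = 103.4 kmol/h = 1ξ₁ + 1ξ₂.
Selectivity: 1ξ₁ / (1ξ₂) = 1.06 → ξ₁ = 1.06 ξ₂.
Substitute: (1·1.06 + 1) ξ₂ = 103.4 → ξ₂ = 50.19 kmol/h, ξ₁ = 53.2 kmol/h.
Outlet amounts (n = n₀ + Σ ν·ξ):
  R: 155 − 1(53.2) − 1(50.19) = 51.61
  U: 0 + 1(53.2) = 53.2
  Q: 0 + 1(50.19) = 50.19

ξ₁ = 53.2 kmol/h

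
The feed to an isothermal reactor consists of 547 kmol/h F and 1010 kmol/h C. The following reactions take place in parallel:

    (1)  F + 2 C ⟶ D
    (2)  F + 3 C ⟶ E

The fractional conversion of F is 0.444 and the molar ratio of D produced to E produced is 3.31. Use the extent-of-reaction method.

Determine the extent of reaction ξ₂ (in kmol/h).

Conversion of F: F consumed = 0.444 × 547 = 242.9 kmol/h = 1ξ₁ + 1ξ₂.
Selectivity: 1ξ₁ / (1ξ₂) = 3.31 → ξ₁ = 3.31 ξ₂.
Substitute: (1·3.31 + 1) ξ₂ = 242.9 → ξ₂ = 56.35 kmol/h, ξ₁ = 186.5 kmol/h.
Outlet amounts (n = n₀ + Σ ν·ξ):
  F: 547 − 1(186.5) − 1(56.35) = 304.1
  C: 1010 − 2(186.5) − 3(56.35) = 467.9
  D: 0 + 1(186.5) = 186.5
  E: 0 + 1(56.35) = 56.35

ξ₂ = 56.3 kmol/h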